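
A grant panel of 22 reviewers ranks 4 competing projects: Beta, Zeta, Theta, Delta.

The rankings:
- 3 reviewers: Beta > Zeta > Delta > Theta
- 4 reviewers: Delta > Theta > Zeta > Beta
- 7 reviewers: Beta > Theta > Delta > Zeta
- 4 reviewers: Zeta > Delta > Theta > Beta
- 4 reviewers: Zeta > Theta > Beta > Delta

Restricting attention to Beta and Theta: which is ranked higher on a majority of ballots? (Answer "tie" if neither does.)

Theta

Ballots ranking Beta above Theta: 3 + 7 = 10.
Ballots ranking Theta above Beta: 22 − 10 = 12.
Theta wins the head-to-head 12–10.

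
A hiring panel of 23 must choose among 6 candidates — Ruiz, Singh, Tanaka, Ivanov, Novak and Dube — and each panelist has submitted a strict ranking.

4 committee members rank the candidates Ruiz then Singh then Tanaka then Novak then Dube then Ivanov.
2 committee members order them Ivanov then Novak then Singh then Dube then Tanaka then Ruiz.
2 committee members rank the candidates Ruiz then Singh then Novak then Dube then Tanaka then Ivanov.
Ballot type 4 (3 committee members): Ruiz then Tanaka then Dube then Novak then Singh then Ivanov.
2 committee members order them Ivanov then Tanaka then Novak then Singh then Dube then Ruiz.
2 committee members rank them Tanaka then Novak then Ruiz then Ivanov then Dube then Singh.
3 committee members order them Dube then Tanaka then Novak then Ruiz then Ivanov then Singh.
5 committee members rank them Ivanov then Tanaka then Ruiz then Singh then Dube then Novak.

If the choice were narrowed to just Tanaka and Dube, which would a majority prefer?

Ballots ranking Tanaka above Dube: 4 + 3 + 2 + 2 + 5 = 16.
Ballots ranking Dube above Tanaka: 23 − 16 = 7.
Tanaka wins the head-to-head 16–7.

Tanaka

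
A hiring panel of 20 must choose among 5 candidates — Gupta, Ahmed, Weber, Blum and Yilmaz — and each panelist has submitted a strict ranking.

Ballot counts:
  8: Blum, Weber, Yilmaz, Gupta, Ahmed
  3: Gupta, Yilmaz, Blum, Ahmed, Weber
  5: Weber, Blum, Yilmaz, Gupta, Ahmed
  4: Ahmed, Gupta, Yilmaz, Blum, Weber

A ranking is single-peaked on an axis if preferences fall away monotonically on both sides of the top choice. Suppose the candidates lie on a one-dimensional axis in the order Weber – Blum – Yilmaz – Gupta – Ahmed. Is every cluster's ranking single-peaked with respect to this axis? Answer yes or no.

yes

Axis positions: Weber=1, Blum=2, Yilmaz=3, Gupta=4, Ahmed=5.
Cluster 1 (peak Blum at position 2): ranking walks positions 2-1-3-4-5, expanding outward from the peak — single-peaked.
Cluster 2 (peak Gupta at position 4): ranking walks positions 4-3-2-5-1, expanding outward from the peak — single-peaked.
Cluster 3 (peak Weber at position 1): ranking walks positions 1-2-3-4-5, expanding outward from the peak — single-peaked.
Cluster 4 (peak Ahmed at position 5): ranking walks positions 5-4-3-2-1, expanding outward from the peak — single-peaked.
Every ranking is single-peaked on this axis.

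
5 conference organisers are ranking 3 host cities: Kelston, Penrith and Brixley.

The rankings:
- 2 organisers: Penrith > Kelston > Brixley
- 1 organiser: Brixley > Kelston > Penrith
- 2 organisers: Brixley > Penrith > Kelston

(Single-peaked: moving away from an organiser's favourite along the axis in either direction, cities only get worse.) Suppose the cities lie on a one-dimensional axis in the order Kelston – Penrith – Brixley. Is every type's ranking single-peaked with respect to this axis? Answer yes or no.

no

Axis positions: Kelston=1, Penrith=2, Brixley=3.
Type 1 (peak Penrith at position 2): ranking walks positions 2-1-3, expanding outward from the peak — single-peaked.
Type 2: ranking walks positions 3-1-2; Kelston is ranked above Penrith even though Penrith lies between Kelston and the peak Brixley on the axis — preferences dip and rise again. Not single-peaked.
Type 3 (peak Brixley at position 3): ranking walks positions 3-2-1, expanding outward from the peak — single-peaked.
Type 2 violates single-peakedness, so the profile is not single-peaked on this axis.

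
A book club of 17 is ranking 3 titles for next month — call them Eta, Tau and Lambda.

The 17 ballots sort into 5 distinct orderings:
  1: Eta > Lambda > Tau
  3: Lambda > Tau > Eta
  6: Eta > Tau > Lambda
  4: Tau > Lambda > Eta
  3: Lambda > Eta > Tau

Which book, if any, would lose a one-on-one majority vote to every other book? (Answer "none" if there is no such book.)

none

Head-to-head results (17 members):
Eta vs Tau: 1+6+3 = 10 for Eta, 7 for Tau — Eta by 10–7.
Eta vs Lambda: Eta preferred on 1+6 = 7 ballots; Lambda wins 10–7.
Tau vs Lambda: 10 to 7, Tau.
No book is winless: Eta beats Tau; Tau beats Lambda; Lambda beats Eta. There is no Condorcet loser.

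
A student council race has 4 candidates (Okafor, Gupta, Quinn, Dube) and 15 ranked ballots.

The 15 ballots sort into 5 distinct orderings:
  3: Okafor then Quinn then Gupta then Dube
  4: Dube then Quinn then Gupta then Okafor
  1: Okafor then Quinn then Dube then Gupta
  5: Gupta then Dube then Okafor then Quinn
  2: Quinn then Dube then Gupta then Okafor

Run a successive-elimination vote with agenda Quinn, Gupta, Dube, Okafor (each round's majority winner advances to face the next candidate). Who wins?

Round 1: Quinn vs Gupta — 10–5, Quinn advances.
Round 2: Quinn vs Dube — 6–9, Dube advances.
Round 3: Dube vs Okafor — 11–4, Dube advances.
Dube survives the agenda.

Dube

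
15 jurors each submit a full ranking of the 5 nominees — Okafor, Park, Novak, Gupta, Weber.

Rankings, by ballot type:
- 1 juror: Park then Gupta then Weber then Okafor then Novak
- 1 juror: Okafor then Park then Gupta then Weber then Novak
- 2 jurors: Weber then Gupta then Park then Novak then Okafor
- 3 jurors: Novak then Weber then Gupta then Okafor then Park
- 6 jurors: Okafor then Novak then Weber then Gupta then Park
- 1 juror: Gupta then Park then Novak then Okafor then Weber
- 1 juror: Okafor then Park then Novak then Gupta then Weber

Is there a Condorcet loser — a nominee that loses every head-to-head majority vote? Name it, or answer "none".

Park

Head-to-head results (15 jurors):
Okafor vs Park: Okafor is ranked higher on 1+3+6+1 = 11 ballots, Park on 4. Okafor wins 11–4.
Okafor vs Novak: Okafor preferred on 1+1+6+1 = 9 ballots; Okafor wins 9–6.
Okafor vs Gupta: 8 to 7, Okafor.
Okafor vs Weber: Okafor is ranked higher on 1+6+1+1 = 9 ballots, Weber on 6. Okafor wins 9–6.
Park vs Novak: Novak wins 9–6.
Park vs Gupta: Gupta wins 12–3.
Park vs Weber: Park preferred on 1+1+1+1 = 4 ballots; Weber wins 11–4.
Novak vs Gupta: Novak is ranked higher on 3+6+1 = 10 ballots, Gupta on 5. Novak wins 10–5.
Novak–Weber: Novak 11–4.
Gupta vs Weber: Weber wins 11–4.
Park is beaten in every head-to-head and is the Condorcet loser.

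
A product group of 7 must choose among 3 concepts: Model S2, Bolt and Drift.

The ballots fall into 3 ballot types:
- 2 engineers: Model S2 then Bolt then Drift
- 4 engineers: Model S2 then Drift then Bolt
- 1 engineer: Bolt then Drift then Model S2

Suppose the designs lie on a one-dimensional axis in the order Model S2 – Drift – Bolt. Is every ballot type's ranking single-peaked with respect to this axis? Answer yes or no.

no

Axis positions: Model S2=1, Drift=2, Bolt=3.
Ballot type 1: ranking walks positions 1-3-2; Bolt is ranked above Drift even though Drift lies between Bolt and the peak Model S2 on the axis — preferences dip and rise again. Not single-peaked.
Ballot type 2 (peak Model S2 at position 1): ranking walks positions 1-2-3, expanding outward from the peak — single-peaked.
Ballot type 3 (peak Bolt at position 3): ranking walks positions 3-2-1, expanding outward from the peak — single-peaked.
Ballot type 1 violates single-peakedness, so the profile is not single-peaked on this axis.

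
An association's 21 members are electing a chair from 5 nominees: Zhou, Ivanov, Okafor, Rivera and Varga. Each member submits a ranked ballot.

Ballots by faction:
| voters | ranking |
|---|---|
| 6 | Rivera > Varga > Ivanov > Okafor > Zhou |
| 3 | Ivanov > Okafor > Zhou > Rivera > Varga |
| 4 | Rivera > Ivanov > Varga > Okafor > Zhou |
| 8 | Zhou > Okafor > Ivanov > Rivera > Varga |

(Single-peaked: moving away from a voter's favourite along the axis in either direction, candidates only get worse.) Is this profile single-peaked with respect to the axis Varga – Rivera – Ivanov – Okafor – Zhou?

yes

Axis positions: Varga=1, Rivera=2, Ivanov=3, Okafor=4, Zhou=5.
Faction 1 (peak Rivera at position 2): ranking walks positions 2-1-3-4-5, expanding outward from the peak — single-peaked.
Faction 2 (peak Ivanov at position 3): ranking walks positions 3-4-5-2-1, expanding outward from the peak — single-peaked.
Faction 3 (peak Rivera at position 2): ranking walks positions 2-3-1-4-5, expanding outward from the peak — single-peaked.
Faction 4 (peak Zhou at position 5): ranking walks positions 5-4-3-2-1, expanding outward from the peak — single-peaked.
Every ranking is single-peaked on this axis.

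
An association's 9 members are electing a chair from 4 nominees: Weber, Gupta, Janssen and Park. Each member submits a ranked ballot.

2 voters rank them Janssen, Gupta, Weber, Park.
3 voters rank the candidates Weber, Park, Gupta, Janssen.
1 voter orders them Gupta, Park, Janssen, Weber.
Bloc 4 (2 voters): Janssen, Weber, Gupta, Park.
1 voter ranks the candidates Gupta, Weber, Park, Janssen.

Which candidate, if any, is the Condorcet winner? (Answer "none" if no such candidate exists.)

Pairwise majorities:
Weber vs Gupta: Weber wins 5–4.
Weber–Janssen: Janssen 5–4.
Weber–Park: Weber 8–1.
Gupta vs Janssen: Gupta wins 5–4.
Gupta vs Park: Gupta, 6–3.
Janssen–Park: Park 5–4.
Each candidate drops at least one matchup (Weber loses to Janssen; Gupta loses to Weber; Janssen loses to Gupta; Park loses to Weber); the cycle Weber > Gupta > Janssen > Weber rules out a Condorcet winner.

none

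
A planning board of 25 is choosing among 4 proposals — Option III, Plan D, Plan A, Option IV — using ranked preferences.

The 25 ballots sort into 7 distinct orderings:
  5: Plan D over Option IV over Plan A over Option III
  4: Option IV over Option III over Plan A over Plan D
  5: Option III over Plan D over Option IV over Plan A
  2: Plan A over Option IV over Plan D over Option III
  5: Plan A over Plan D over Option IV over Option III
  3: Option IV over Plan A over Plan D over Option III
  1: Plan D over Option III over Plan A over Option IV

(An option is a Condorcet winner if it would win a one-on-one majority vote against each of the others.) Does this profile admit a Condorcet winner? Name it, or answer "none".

none

Head-to-head results (25 council members):
Option III–Plan D: Plan D 16–9.
Option III vs Plan A: Plan A, 15–10.
Option III vs Option IV: Option IV wins 19–6.
Plan D vs Plan A: Plan A, 14–11.
Plan D vs Option IV: Plan D, 16–9.
Plan A–Option IV: Option IV 17–8.
Every option loses at least once (Option III loses to Plan D; Plan D loses to Plan A; Plan A loses to Option IV; Option IV loses to Plan D). The majority relation contains the cycle Plan D beats Option IV beats Plan A beats Plan D, so there is no Condorcet winner.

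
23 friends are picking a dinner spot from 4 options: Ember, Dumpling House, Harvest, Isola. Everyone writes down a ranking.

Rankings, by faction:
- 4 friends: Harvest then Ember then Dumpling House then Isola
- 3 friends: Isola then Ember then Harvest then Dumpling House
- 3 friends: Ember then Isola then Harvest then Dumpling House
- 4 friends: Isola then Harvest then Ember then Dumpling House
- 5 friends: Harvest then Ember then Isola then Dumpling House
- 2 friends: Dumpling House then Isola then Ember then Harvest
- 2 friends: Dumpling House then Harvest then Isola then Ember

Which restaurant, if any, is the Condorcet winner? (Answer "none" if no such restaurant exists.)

Check each pair by majority over 23 ballots:
Ember vs Dumpling House: Ember is ranked higher on 4+3+3+4+5 = 19 ballots, Dumpling House on 4. Ember wins 19–4.
Ember vs Harvest: Ember is ranked higher on 3+3+2 = 8 ballots, Harvest on 15. Harvest wins 15–8.
Ember vs Isola: 12 to 11, Ember.
Dumpling House vs Harvest: 2+2 = 4 for Dumpling House, 19 for Harvest — Harvest by 19–4.
Dumpling House vs Isola: Dumpling House is ranked higher on 4+2+2 = 8 ballots, Isola on 15. Isola wins 15–8.
Harvest vs Isola: 4+5+2 = 11 for Harvest, 12 for Isola — Isola by 12–11.
Every restaurant loses at least once (Ember loses to Harvest; Dumpling House loses to Ember; Harvest loses to Isola; Isola loses to Ember). The majority relation contains the cycle Ember → Isola → Harvest → Ember, so there is no Condorcet winner.

none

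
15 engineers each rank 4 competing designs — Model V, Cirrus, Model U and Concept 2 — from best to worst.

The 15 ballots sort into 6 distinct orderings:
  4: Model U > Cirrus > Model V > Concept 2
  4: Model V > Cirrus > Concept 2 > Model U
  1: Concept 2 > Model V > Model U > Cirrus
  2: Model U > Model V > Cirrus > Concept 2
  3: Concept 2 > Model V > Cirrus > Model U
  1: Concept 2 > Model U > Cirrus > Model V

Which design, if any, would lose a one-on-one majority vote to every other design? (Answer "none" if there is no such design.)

Head-to-head results (15 engineers):
Model V vs Cirrus: 10 to 5, Model V.
Model V vs Model U: Model V is ranked higher on 4+1+3 = 8 ballots, Model U on 7. Model V wins 8–7.
Model V vs Concept 2: Model V preferred on 4+4+2 = 10 ballots; Model V wins 10–5.
Cirrus–Model U: Model U 8–7.
Cirrus–Concept 2: Cirrus 10–5.
Model U vs Concept 2: Concept 2 wins 9–6.
Each design has at least one pairwise win (Model V beats Cirrus; Cirrus beats Concept 2; Model U beats Cirrus; Concept 2 beats Model U) — no Condorcet loser.

none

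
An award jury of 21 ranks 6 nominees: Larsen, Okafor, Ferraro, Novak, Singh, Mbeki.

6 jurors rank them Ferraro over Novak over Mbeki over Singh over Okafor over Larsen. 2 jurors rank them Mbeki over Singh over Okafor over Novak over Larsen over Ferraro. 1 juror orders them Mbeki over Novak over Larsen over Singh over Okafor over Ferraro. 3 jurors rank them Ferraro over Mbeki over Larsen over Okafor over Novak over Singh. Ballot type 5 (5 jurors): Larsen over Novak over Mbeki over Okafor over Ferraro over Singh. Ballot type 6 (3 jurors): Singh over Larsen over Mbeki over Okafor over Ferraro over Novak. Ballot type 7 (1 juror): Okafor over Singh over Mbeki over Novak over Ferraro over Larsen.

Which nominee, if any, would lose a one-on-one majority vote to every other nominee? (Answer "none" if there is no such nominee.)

Pairwise majorities:
Larsen vs Okafor: Larsen, 12–9.
Larsen–Ferraro: Larsen 11–10.
Larsen vs Novak: Larsen wins 11–10.
Larsen vs Singh: Larsen is ranked higher on 1+3+5 = 9 ballots, Singh on 12. Singh wins 12–9.
Larsen vs Mbeki: Mbeki, 13–8.
Okafor vs Ferraro: 2+1+5+3+1 = 12 for Okafor, 9 for Ferraro — Okafor by 12–9.
Okafor–Novak: Novak 12–9.
Okafor–Singh: Singh 12–9.
Okafor vs Mbeki: Mbeki wins 20–1.
Ferraro vs Novak: Ferraro is ranked higher on 6+3+3 = 12 ballots, Novak on 9. Ferraro wins 12–9.
Ferraro vs Singh: Ferraro preferred on 6+3+5 = 14 ballots; Ferraro wins 14–7.
Ferraro vs Mbeki: 6+3 = 9 for Ferraro, 12 for Mbeki — Mbeki by 12–9.
Novak vs Singh: Novak is ranked higher on 6+1+3+5 = 15 ballots, Singh on 6. Novak wins 15–6.
Novak vs Mbeki: 11 to 10, Novak.
Singh vs Mbeki: Mbeki wins 17–4.
No nominee is winless: Larsen beats Okafor; Okafor beats Ferraro; Ferraro beats Novak; Novak beats Okafor; Singh beats Larsen; Mbeki beats Larsen. There is no Condorcet loser.

none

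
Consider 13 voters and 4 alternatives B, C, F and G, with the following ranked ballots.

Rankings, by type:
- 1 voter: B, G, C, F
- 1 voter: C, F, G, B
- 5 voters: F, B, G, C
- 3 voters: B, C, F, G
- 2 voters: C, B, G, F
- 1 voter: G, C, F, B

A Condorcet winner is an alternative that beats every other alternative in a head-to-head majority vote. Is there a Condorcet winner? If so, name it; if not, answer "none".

Head-to-head results (13 voters):
B vs C: B wins 9–4.
B vs F: B preferred on 1+3+2 = 6 ballots; F wins 7–6.
B vs G: 11 to 2, B.
C vs F: 8 to 5, C.
C vs G: G, 7–6.
F–G: F 9–4.
Every alternative loses at least once (B loses to F; C loses to B; F loses to C; G loses to B). The majority relation contains the cycle B > C > F > B, so there is no Condorcet winner.

none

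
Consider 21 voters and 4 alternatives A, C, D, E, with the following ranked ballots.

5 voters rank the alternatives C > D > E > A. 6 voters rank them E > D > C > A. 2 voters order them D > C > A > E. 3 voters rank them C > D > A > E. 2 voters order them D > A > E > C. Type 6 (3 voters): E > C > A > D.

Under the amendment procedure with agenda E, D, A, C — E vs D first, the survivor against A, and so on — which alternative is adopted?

Round 1: E vs D — 9–12, D advances.
Round 2: D vs A — 18–3, D advances.
Round 3: D vs C — 10–11, C advances.
C survives the agenda.

C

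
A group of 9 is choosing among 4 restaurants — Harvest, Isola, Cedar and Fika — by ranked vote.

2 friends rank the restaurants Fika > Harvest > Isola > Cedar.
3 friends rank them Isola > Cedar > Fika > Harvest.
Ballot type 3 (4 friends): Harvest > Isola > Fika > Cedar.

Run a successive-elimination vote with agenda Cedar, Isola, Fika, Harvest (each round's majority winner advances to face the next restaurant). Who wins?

Harvest

Round 1: Cedar vs Isola — 0–9, Isola advances.
Round 2: Isola vs Fika — 7–2, Isola advances.
Round 3: Isola vs Harvest — 3–6, Harvest advances.
Harvest survives the agenda.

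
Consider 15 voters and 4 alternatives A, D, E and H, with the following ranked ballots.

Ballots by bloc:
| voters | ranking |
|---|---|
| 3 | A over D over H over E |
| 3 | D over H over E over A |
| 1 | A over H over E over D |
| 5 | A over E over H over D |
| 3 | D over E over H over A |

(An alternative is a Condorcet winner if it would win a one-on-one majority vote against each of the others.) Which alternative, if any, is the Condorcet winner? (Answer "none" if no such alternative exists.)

A

Pairwise majorities:
A vs D: A, 9–6.
A vs E: A is ranked higher on 3+1+5 = 9 ballots, E on 6. A wins 9–6.
A vs H: 9 to 6, A.
D vs E: 9 to 6, D.
D vs H: D is ranked higher on 3+3+3 = 9 ballots, H on 6. D wins 9–6.
E vs H: E is ranked higher on 5+3 = 8 ballots, H on 7. E wins 8–7.
A beats each of D, E, H — A is the Condorcet winner.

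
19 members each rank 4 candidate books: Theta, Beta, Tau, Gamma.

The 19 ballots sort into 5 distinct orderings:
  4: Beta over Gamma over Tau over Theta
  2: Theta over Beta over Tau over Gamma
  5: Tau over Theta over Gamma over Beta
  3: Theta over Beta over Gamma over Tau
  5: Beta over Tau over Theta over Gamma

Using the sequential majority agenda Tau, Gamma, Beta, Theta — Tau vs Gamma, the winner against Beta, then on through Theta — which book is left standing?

Theta

Round 1: Tau vs Gamma — 12–7, Tau advances.
Round 2: Tau vs Beta — 5–14, Beta advances.
Round 3: Beta vs Theta — 9–10, Theta advances.
The agenda winner is Theta.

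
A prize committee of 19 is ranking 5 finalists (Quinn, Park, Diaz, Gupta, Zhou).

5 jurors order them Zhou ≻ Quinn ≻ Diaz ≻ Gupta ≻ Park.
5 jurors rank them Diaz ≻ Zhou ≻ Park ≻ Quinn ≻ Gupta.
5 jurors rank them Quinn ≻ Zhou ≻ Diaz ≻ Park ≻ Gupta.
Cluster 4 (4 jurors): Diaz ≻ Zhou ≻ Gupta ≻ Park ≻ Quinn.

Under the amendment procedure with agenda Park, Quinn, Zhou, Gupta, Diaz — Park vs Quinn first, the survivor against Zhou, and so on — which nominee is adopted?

Round 1: Park vs Quinn — 9–10, Quinn advances.
Round 2: Quinn vs Zhou — 5–14, Zhou advances.
Round 3: Zhou vs Gupta — 19–0, Zhou advances.
Round 4: Zhou vs Diaz — 10–9, Zhou advances.
Zhou survives the agenda.

Zhou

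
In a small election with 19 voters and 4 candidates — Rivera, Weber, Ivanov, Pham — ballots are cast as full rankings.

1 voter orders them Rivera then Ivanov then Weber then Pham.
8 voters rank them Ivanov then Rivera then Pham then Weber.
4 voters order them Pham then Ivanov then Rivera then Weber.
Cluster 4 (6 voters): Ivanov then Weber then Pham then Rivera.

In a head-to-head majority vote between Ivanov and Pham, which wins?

Ivanov

Ballots ranking Ivanov above Pham: 1 + 8 + 6 = 15.
Ballots ranking Pham above Ivanov: 19 − 15 = 4.
Ivanov wins the head-to-head 15–4.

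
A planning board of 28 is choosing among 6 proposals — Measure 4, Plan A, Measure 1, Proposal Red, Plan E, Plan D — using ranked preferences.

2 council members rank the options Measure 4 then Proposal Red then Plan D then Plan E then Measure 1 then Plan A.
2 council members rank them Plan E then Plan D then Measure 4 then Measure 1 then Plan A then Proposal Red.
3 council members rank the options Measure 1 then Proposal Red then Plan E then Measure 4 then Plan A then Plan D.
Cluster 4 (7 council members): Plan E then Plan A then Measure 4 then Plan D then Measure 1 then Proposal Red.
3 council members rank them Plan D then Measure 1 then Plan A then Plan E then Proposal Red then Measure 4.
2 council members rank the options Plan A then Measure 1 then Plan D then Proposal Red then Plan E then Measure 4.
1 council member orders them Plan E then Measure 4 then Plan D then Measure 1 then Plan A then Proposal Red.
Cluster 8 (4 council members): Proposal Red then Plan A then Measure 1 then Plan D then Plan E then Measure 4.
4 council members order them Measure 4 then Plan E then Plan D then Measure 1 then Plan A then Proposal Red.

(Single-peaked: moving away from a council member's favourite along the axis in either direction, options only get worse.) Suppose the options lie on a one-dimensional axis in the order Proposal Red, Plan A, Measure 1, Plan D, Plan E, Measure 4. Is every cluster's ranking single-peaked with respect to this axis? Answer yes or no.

no

Axis positions: Proposal Red=1, Plan A=2, Measure 1=3, Plan D=4, Plan E=5, Measure 4=6.
Cluster 1: ranking walks positions 6-1-4-5-3-2; Proposal Red is ranked above Plan E even though Plan E lies between Proposal Red and the peak Measure 4 on the axis — preferences dip and rise again. Not single-peaked.
Cluster 2 (peak Plan E at position 5): ranking walks positions 5-4-6-3-2-1, expanding outward from the peak — single-peaked.
Cluster 3: ranking walks positions 3-1-5-6-2-4; Proposal Red is ranked above Plan A even though Plan A lies between Proposal Red and the peak Measure 1 on the axis — preferences dip and rise again. Not single-peaked.
Cluster 4: ranking walks positions 5-2-6-4-3-1; Plan A is ranked above Plan D even though Plan D lies between Plan A and the peak Plan E on the axis — preferences dip and rise again. Not single-peaked.
Cluster 5 (peak Plan D at position 4): ranking walks positions 4-3-2-5-1-6, expanding outward from the peak — single-peaked.
Cluster 6 (peak Plan A at position 2): ranking walks positions 2-3-4-1-5-6, expanding outward from the peak — single-peaked.
Cluster 7 (peak Plan E at position 5): ranking walks positions 5-6-4-3-2-1, expanding outward from the peak — single-peaked.
Cluster 8 (peak Proposal Red at position 1): ranking walks positions 1-2-3-4-5-6, expanding outward from the peak — single-peaked.
Cluster 9 (peak Measure 4 at position 6): ranking walks positions 6-5-4-3-2-1, expanding outward from the peak — single-peaked.
Cluster 1 violates single-peakedness, so the profile is not single-peaked on this axis.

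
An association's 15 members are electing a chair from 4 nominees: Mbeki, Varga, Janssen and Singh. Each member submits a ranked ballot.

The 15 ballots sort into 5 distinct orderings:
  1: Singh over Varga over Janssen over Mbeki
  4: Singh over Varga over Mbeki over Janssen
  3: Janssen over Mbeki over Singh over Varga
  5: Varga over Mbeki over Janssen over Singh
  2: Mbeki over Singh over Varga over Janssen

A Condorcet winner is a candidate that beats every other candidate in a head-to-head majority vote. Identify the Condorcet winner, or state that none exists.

Pairwise majorities:
Mbeki vs Varga: Mbeki preferred on 3+2 = 5 ballots; Varga wins 10–5.
Mbeki vs Janssen: 11 to 4, Mbeki.
Mbeki vs Singh: Mbeki is ranked higher on 3+5+2 = 10 ballots, Singh on 5. Mbeki wins 10–5.
Varga vs Janssen: 12 to 3, Varga.
Varga vs Singh: 5 for Varga, 10 for Singh — Singh by 10–5.
Janssen vs Singh: 8 to 7, Janssen.
No candidate is unbeaten: Mbeki loses to Varga; Varga loses to Singh; Janssen loses to Mbeki; Singh loses to Mbeki. In particular Mbeki > Singh > Varga > Mbeki is a majority cycle — no Condorcet winner exists.

none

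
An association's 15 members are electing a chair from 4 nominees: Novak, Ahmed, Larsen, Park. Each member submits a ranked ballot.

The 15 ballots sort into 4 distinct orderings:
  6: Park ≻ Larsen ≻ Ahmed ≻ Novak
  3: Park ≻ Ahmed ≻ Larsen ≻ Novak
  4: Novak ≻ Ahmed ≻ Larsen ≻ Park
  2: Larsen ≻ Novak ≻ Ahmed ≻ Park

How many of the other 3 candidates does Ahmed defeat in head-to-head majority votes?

Ahmed against each rival (15 voters):
Ahmed vs Novak: Ahmed is ranked higher on 6+3 = 9 ballots, Novak on 6. Ahmed wins 9–6.
Ahmed vs Larsen: Larsen, 8–7.
Ahmed–Park: Park 9–6.
Ahmed beats Novak; loses to Larsen, Park — 1 pairwise win.

1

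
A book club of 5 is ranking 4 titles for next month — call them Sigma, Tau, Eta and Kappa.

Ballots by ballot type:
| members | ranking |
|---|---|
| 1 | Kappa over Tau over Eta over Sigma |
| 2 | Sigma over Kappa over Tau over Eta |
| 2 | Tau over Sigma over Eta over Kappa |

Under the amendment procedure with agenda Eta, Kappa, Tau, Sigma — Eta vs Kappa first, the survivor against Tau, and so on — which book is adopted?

Sigma

Round 1: Eta vs Kappa — 2–3, Kappa advances.
Round 2: Kappa vs Tau — 3–2, Kappa advances.
Round 3: Kappa vs Sigma — 1–4, Sigma advances.
The agenda winner is Sigma.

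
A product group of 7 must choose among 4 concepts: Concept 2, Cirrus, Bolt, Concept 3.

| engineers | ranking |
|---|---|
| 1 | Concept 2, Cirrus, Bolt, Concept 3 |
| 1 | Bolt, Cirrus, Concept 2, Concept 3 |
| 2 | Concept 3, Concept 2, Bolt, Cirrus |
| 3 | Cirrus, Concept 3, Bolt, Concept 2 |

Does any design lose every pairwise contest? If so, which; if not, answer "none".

Concept 2

Pairwise majorities:
Concept 2 vs Cirrus: Concept 2 is ranked higher on 1+2 = 3 ballots, Cirrus on 4. Cirrus wins 4–3.
Concept 2 vs Bolt: Bolt wins 4–3.
Concept 2 vs Concept 3: Concept 3 wins 5–2.
Cirrus vs Bolt: 1+3 = 4 for Cirrus, 3 for Bolt — Cirrus by 4–3.
Cirrus–Concept 3: Cirrus 5–2.
Bolt–Concept 3: Concept 3 5–2.
Concept 2 loses to every other design — it is the Condorcet loser.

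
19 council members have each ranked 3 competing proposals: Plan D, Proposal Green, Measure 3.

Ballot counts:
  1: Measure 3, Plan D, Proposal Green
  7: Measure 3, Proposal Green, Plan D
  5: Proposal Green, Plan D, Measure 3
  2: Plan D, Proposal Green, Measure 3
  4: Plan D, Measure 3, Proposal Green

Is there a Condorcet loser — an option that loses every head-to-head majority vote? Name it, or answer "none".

none

Pairwise majorities:
Plan D vs Proposal Green: Proposal Green wins 12–7.
Plan D vs Measure 3: Plan D preferred on 5+2+4 = 11 ballots; Plan D wins 11–8.
Proposal Green vs Measure 3: Measure 3 wins 12–7.
Each option has at least one pairwise win (Plan D beats Measure 3; Proposal Green beats Plan D; Measure 3 beats Proposal Green) — no Condorcet loser.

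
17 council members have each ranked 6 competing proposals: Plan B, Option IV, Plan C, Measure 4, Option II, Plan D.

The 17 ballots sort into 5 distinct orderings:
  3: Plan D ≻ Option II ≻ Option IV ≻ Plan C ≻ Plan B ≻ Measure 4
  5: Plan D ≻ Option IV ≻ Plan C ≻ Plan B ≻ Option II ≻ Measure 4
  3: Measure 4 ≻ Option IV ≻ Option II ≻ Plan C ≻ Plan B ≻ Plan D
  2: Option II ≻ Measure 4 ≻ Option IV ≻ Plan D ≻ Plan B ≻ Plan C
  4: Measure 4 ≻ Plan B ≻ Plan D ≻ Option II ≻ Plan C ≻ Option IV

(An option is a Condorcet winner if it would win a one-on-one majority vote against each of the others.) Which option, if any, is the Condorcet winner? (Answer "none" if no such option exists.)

Pairwise majorities:
Plan B vs Option IV: Plan B preferred on 4 ballots; Option IV wins 13–4.
Plan B vs Plan C: 6 to 11, Plan C.
Plan B vs Measure 4: Plan B preferred on 3+5 = 8 ballots; Measure 4 wins 9–8.
Plan B vs Option II: Plan B is ranked higher on 5+4 = 9 ballots, Option II on 8. Plan B wins 9–8.
Plan B vs Plan D: 7 to 10, Plan D.
Option IV vs Plan C: 3+5+3+2 = 13 for Option IV, 4 for Plan C — Option IV by 13–4.
Option IV vs Measure 4: Option IV is ranked higher on 3+5 = 8 ballots, Measure 4 on 9. Measure 4 wins 9–8.
Option IV vs Option II: 5+3 = 8 for Option IV, 9 for Option II — Option II by 9–8.
Option IV vs Plan D: 3+2 = 5 for Option IV, 12 for Plan D — Plan D by 12–5.
Plan C vs Measure 4: Plan C preferred on 3+5 = 8 ballots; Measure 4 wins 9–8.
Plan C vs Option II: 5 for Plan C, 12 for Option II — Option II by 12–5.
Plan C vs Plan D: Plan C is ranked higher on 3 ballots, Plan D on 14. Plan D wins 14–3.
Measure 4 vs Option II: Measure 4 is ranked higher on 3+4 = 7 ballots, Option II on 10. Option II wins 10–7.
Measure 4 vs Plan D: Measure 4 preferred on 3+2+4 = 9 ballots; Measure 4 wins 9–8.
Option II vs Plan D: Option II preferred on 3+2 = 5 ballots; Plan D wins 12–5.
No option is unbeaten: Plan B loses to Option IV; Option IV loses to Measure 4; Plan C loses to Option IV; Measure 4 loses to Option II; Option II loses to Plan B; Plan D loses to Measure 4. In particular Plan B → Option II → Option IV → Plan B is a majority cycle — no Condorcet winner exists.

none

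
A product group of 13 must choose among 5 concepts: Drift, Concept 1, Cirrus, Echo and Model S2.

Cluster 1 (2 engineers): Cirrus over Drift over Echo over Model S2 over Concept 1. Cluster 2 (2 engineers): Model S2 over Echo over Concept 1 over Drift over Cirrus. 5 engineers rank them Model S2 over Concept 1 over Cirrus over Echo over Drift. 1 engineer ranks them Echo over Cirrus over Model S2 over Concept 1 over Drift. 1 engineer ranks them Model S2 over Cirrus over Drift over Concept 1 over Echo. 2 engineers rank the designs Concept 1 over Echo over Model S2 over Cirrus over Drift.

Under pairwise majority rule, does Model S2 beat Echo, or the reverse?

Ballots ranking Model S2 above Echo: 2 + 5 + 1 = 8.
Ballots ranking Echo above Model S2: 13 − 8 = 5.
Model S2 wins the head-to-head 8–5.

Model S2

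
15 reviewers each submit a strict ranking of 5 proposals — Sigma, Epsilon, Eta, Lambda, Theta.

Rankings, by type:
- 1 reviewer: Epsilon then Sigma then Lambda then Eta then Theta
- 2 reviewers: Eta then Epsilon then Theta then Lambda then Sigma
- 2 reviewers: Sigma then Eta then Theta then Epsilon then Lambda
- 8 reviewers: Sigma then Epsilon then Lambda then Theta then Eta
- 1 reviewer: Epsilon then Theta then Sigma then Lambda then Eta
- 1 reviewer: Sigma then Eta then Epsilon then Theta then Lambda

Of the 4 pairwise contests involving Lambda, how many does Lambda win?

2

Lambda against each rival (15 reviewers):
Lambda vs Sigma: Sigma, 13–2.
Lambda–Epsilon: Epsilon 15–0.
Lambda vs Eta: Lambda, 10–5.
Lambda vs Theta: 1+8 = 9 for Lambda, 6 for Theta — Lambda by 9–6.
Lambda beats Eta, Theta; loses to Sigma, Epsilon — 2 pairwise wins.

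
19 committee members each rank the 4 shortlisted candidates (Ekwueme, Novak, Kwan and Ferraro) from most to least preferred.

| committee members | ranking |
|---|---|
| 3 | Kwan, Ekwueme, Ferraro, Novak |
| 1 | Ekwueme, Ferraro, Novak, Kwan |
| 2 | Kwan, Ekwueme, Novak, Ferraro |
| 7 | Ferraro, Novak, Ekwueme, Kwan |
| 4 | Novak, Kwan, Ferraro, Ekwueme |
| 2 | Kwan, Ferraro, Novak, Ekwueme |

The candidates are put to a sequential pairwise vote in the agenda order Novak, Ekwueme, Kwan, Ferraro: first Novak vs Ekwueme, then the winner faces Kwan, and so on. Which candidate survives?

Ferraro

Round 1: Novak vs Ekwueme — 13–6, Novak advances.
Round 2: Novak vs Kwan — 12–7, Novak advances.
Round 3: Novak vs Ferraro — 6–13, Ferraro advances.
Ferraro survives the agenda.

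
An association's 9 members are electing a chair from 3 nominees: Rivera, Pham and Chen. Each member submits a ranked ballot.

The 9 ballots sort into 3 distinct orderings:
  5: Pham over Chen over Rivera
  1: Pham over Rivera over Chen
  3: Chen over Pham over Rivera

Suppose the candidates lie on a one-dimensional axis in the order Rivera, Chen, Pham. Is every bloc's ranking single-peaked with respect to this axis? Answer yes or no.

no

Axis positions: Rivera=1, Chen=2, Pham=3.
Bloc 1 (peak Pham at position 3): ranking walks positions 3-2-1, expanding outward from the peak — single-peaked.
Bloc 2: ranking walks positions 3-1-2; Rivera is ranked above Chen even though Chen lies between Rivera and the peak Pham on the axis — preferences dip and rise again. Not single-peaked.
Bloc 3 (peak Chen at position 2): ranking walks positions 2-3-1, expanding outward from the peak — single-peaked.
Bloc 2 violates single-peakedness, so the profile is not single-peaked on this axis.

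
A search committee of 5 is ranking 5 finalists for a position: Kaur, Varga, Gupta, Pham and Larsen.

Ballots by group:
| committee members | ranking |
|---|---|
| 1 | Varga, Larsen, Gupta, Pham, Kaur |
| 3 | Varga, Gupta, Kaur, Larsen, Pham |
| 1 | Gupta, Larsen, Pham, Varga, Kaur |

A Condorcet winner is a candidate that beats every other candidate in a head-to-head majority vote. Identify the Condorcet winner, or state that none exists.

Varga

Head-to-head results (5 committee members):
Kaur–Varga: Varga 5–0.
Kaur vs Gupta: Gupta, 5–0.
Kaur vs Pham: 3 to 2, Kaur.
Kaur vs Larsen: 3 for Kaur, 2 for Larsen — Kaur by 3–2.
Varga vs Gupta: 4 to 1, Varga.
Varga vs Pham: 4 to 1, Varga.
Varga–Larsen: Varga 4–1.
Gupta vs Pham: Gupta, 5–0.
Gupta vs Larsen: Gupta wins 4–1.
Pham vs Larsen: Pham is ranked higher on 0 ballots, Larsen on 5. Larsen wins 5–0.
Varga beats each of Kaur, Gupta, Pham, Larsen — Varga is the Condorcet winner.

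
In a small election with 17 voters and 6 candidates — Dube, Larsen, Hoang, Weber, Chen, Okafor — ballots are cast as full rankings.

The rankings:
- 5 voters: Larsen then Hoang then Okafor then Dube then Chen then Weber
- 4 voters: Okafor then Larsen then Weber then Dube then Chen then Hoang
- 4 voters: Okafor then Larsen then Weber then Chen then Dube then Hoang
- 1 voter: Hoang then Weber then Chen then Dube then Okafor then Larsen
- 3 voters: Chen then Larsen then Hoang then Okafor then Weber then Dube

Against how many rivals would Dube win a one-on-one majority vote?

1

Dube against each rival (17 voters):
Dube vs Larsen: 1 for Dube, 16 for Larsen — Larsen by 16–1.
Dube vs Hoang: Hoang, 9–8.
Dube vs Weber: Weber wins 12–5.
Dube vs Chen: Dube, 9–8.
Dube–Okafor: Okafor 16–1.
Dube beats Chen; loses to Larsen, Hoang, Weber, Okafor — 1 pairwise win.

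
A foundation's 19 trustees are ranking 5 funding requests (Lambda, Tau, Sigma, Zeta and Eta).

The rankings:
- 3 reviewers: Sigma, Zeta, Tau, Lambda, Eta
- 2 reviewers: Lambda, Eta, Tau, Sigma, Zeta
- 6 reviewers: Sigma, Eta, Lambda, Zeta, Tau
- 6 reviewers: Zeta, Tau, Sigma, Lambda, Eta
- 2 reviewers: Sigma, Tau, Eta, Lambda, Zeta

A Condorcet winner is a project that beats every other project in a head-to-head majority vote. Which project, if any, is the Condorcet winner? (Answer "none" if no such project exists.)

Pairwise majorities:
Lambda–Tau: Tau 11–8.
Lambda vs Sigma: Sigma wins 17–2.
Lambda vs Zeta: Lambda wins 10–9.
Lambda vs Eta: Lambda wins 11–8.
Tau–Sigma: Sigma 11–8.
Tau vs Zeta: Zeta, 15–4.
Tau vs Eta: Tau, 11–8.
Sigma vs Zeta: Sigma, 13–6.
Sigma vs Eta: Sigma wins 17–2.
Zeta vs Eta: Eta, 10–9.
Sigma beats each of Lambda, Tau, Zeta, Eta — Sigma is the Condorcet winner.

Sigma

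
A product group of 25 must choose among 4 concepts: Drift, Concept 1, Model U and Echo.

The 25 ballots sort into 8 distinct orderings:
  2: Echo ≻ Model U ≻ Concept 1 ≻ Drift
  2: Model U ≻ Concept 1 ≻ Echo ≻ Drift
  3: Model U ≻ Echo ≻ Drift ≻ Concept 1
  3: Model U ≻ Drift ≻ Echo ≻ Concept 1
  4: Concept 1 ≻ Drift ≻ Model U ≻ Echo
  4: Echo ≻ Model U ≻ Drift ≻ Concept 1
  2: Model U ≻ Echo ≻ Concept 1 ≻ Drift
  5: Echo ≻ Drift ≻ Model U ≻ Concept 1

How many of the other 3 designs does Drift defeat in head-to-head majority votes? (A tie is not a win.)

Drift against each rival (25 engineers):
Drift vs Concept 1: Drift is ranked higher on 3+3+4+5 = 15 ballots, Concept 1 on 10. Drift wins 15–10.
Drift–Model U: Model U 16–9.
Drift vs Echo: Drift preferred on 3+4 = 7 ballots; Echo wins 18–7.
Drift beats Concept 1; loses to Model U, Echo — 1 pairwise win.

1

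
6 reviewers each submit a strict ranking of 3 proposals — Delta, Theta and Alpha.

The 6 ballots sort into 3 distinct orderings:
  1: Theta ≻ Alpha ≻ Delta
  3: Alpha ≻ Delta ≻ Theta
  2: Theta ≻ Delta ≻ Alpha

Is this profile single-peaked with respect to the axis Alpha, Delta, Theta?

Axis positions: Alpha=1, Delta=2, Theta=3.
Faction 1: ranking walks positions 3-1-2; Alpha is ranked above Delta even though Delta lies between Alpha and the peak Theta on the axis — preferences dip and rise again. Not single-peaked.
Faction 2 (peak Alpha at position 1): ranking walks positions 1-2-3, expanding outward from the peak — single-peaked.
Faction 3 (peak Theta at position 3): ranking walks positions 3-2-1, expanding outward from the peak — single-peaked.
Faction 1 violates single-peakedness, so the profile is not single-peaked on this axis.

no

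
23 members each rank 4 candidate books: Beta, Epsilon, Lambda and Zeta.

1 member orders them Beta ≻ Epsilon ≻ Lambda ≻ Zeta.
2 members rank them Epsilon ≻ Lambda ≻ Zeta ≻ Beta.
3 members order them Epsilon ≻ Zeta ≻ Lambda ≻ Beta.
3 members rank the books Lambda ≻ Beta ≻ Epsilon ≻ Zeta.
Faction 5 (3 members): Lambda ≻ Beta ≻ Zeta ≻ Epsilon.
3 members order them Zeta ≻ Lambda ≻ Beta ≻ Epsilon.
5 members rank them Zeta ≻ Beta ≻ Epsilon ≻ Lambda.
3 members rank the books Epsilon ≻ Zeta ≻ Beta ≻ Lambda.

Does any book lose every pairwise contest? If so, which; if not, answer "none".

Head-to-head results (23 members):
Beta vs Epsilon: 15 to 8, Beta.
Beta vs Lambda: Beta preferred on 1+5+3 = 9 ballots; Lambda wins 14–9.
Beta vs Zeta: Beta is ranked higher on 1+3+3 = 7 ballots, Zeta on 16. Zeta wins 16–7.
Epsilon vs Lambda: Epsilon, 14–9.
Epsilon vs Zeta: Epsilon wins 12–11.
Lambda–Zeta: Zeta 14–9.
Every book wins at least one matchup (Beta beats Epsilon; Epsilon beats Lambda; Lambda beats Beta; Zeta beats Beta), so there is no Condorcet loser.

none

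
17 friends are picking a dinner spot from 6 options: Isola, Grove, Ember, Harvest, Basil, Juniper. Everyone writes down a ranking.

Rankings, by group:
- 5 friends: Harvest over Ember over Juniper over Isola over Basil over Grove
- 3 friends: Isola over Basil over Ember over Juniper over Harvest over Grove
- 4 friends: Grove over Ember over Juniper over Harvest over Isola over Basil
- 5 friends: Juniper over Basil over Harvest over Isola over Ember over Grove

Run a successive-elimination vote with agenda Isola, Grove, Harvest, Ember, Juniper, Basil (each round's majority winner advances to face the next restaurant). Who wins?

Round 1: Isola vs Grove — 13–4, Isola advances.
Round 2: Isola vs Harvest — 3–14, Harvest advances.
Round 3: Harvest vs Ember — 10–7, Harvest advances.
Round 4: Harvest vs Juniper — 5–12, Juniper advances.
Round 5: Juniper vs Basil — 14–3, Juniper advances.
Juniper survives the agenda.

Juniper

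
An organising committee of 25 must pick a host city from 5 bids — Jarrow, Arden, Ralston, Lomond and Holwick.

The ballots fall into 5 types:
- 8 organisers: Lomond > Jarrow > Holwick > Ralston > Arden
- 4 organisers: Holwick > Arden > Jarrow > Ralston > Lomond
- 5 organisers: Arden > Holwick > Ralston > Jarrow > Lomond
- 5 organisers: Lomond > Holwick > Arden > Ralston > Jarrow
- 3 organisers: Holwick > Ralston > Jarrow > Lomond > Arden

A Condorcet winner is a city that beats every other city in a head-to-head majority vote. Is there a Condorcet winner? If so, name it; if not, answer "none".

Head-to-head results (25 organisers):
Jarrow vs Arden: Jarrow preferred on 8+3 = 11 ballots; Arden wins 14–11.
Jarrow vs Ralston: Jarrow preferred on 8+4 = 12 ballots; Ralston wins 13–12.
Jarrow vs Lomond: 4+5+3 = 12 for Jarrow, 13 for Lomond — Lomond by 13–12.
Jarrow vs Holwick: Jarrow preferred on 8 ballots; Holwick wins 17–8.
Arden vs Ralston: 4+5+5 = 14 for Arden, 11 for Ralston — Arden by 14–11.
Arden vs Lomond: 9 to 16, Lomond.
Arden vs Holwick: 5 for Arden, 20 for Holwick — Holwick by 20–5.
Ralston vs Lomond: 12 to 13, Lomond.
Ralston vs Holwick: 0 for Ralston, 25 for Holwick — Holwick by 25–0.
Lomond vs Holwick: 13 to 12, Lomond.
Only Lomond has no losses; Lomond is the Condorcet winner.

Lomond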